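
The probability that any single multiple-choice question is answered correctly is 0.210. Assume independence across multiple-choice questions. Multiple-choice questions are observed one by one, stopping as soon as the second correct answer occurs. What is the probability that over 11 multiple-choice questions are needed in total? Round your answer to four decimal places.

0.2935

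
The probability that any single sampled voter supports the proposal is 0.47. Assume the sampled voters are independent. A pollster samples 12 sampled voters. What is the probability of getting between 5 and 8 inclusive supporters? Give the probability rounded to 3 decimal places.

0.695

X ~ Binomial(12, 0.47); P(5 ≤ X ≤ 8) = Σ C(12,k) p^k (1−p)^(12−k) over k:
  k=5: C(12,5)·0.47^5·0.53^7 = 0.21338
  k=6: C(12,6)·0.47^6·0.53^6 = 0.22076
  k=7: C(12,7)·0.47^7·0.53^5 = 0.16780
  k=8: C(12,8)·0.47^8·0.53^4 = 0.09300
Total = 0.69493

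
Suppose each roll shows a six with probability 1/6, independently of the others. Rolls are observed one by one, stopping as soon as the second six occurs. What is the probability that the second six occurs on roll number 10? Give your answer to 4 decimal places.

0.0581

Y = trial on which the second success occurs; negative binomial, r=2, p=0.166667.
P(Y=10) = C(9,1) · p^2 · (1−p)^8
= 9 · 0.027778 · 0.23257 = 0.058142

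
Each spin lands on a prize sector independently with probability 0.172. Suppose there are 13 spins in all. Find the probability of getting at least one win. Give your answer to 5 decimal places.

P(at least one) = 1 − P(none) = 1 − (1 − 0.172)^13
= 1 − 0.0859794 = 0.9140206

0.91402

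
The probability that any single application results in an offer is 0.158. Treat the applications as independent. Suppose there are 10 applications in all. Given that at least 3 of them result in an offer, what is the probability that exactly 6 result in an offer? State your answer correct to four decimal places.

X ~ Binomial(10, 0.158). Want P(X=6 | X≥3) = P(X=6) / P(X≥3).
P(X=6) = C(10,6)·0.158^6·0.842^4 = 0.001642
P(X≥3) = 1 − 0.179110 − 0.336098 − 0.283807 = 0.200984
Ratio = 0.001642 / 0.200984 = 0.008170

0.0082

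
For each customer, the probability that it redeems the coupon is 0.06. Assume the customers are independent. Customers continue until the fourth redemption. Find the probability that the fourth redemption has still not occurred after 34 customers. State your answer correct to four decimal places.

Needing more than 34 customers ⇔ fewer than 4 successes in the first 34. With X ~ Binomial(34, 0.06), P(Y > 34) = P(X ≤ 3).
  k=0: C(34,0)·0.06^0·0.94^34 = 0.121996
  k=1: C(34,1)·0.06^1·0.94^33 = 0.264758
  k=2: C(34,2)·0.06^2·0.94^32 = 0.278841
  k=3: C(34,3)·0.06^3·0.94^31 = 0.189849
P(X ≤ 3) = 0.855445

0.8554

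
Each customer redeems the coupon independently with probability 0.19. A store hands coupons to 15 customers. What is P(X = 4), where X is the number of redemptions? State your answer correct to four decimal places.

X ~ Binomial(n=15, p=0.19).
P(X=4) = C(15,4) · p^4 · (1−p)^11
= 1365 · 0.0013032 · 0.098477 = 0.175179

0.1752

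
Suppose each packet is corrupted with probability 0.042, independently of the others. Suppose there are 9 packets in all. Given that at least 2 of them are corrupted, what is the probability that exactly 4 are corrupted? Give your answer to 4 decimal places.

0.0061

X ~ Binomial(9, 0.042). Want P(X=4 | X≥2) = P(X=4) / P(X≥2).
P(X=4) = C(9,4)·0.042^4·0.958^5 = 0.000316
P(X≥2) = 1 − 0.679657 − 0.268174 = 0.052170
Ratio = 0.000316 / 0.052170 = 0.006064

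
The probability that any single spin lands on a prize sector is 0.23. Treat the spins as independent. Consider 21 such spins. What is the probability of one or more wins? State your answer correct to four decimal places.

0.9959

P(at least one) = 1 − P(none) = 1 − (1 − 0.23)^21
= 1 − 0.004133 = 0.995867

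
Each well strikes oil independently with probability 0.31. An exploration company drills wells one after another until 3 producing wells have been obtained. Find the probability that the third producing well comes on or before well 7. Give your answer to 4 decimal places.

0.3757

Finishing within 7 wells ⇔ at least 3 successes in the first 7. With X ~ Binomial(7, 0.31), P(Y ≤ 7) = 1 − P(X ≤ 2).
  k=0: C(7,0)·0.31^0·0.69^7 = 0.074464
  k=1: C(7,1)·0.31^1·0.69^6 = 0.234182
  k=2: C(7,2)·0.31^2·0.69^5 = 0.315637
1 − 0.624283 = 0.375717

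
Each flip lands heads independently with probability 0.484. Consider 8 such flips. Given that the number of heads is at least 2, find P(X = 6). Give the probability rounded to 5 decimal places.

0.10011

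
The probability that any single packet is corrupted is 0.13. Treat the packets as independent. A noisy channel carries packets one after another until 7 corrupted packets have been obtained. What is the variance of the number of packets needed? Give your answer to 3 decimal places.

360.355

Y = total packets until the seventh success; negative binomial with r=7, p=0.13.
Var(Y) = r(1−p)/p² = 7·0.87 / 0.13² = 360.35503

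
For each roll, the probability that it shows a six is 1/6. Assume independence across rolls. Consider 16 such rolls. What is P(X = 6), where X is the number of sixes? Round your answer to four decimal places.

X ~ Binomial(n=16, p=0.166667).
P(X=6) = C(16,6) · p^6 · (1−p)^10
= 8008 · 2.1433e-05 · 0.16151 = 0.027721

0.0277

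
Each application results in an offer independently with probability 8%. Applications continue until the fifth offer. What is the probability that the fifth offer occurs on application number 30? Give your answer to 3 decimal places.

0.010

Y = trial on which the fifth success occurs; negative binomial, r=5, p=0.08.
P(Y=30) = C(29,4) · p^5 · (1−p)^25
= 23751 · 3.2768e-06 · 0.12436 = 0.00968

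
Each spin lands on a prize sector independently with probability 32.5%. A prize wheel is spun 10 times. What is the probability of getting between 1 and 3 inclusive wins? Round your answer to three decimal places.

X ~ Binomial(10, 0.325); P(1 ≤ X ≤ 3) = Σ C(10,k) p^k (1−p)^(10−k) over k:
  k=1: C(10,1)·0.325^1·0.675^9 = 0.09454
  k=2: C(10,2)·0.325^2·0.675^8 = 0.20484
  k=3: C(10,3)·0.325^3·0.675^7 = 0.26300
Total = 0.56238

0.562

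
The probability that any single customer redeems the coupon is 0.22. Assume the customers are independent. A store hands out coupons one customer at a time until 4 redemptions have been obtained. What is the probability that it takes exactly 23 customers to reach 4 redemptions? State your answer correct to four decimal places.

Y = trial on which the fourth success occurs; negative binomial, r=4, p=0.22.
P(Y=23) = C(22,3) · p^4 · (1−p)^19
= 1540 · 0.0023426 · 0.0089084 = 0.032137

0.0321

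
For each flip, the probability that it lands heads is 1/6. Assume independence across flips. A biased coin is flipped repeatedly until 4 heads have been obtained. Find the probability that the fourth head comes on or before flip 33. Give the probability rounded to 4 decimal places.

Finishing within 33 flips ⇔ at least 4 successes in the first 33. With X ~ Binomial(33, 0.166667), P(Y ≤ 33) = 1 − P(X ≤ 3).
  k=0: C(33,0)·0.166667^0·0.833333^33 = 0.002438
  k=1: C(33,1)·0.166667^1·0.833333^32 = 0.016090
  k=2: C(33,2)·0.166667^2·0.833333^31 = 0.051489
  k=3: C(33,3)·0.166667^3·0.833333^30 = 0.106410
1 − 0.176427 = 0.823573

0.8236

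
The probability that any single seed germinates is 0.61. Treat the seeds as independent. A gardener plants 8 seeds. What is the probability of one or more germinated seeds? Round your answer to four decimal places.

P(at least one) = 1 − P(none) = 1 − (1 − 0.61)^8
= 1 − 0.000535 = 0.999465

0.9995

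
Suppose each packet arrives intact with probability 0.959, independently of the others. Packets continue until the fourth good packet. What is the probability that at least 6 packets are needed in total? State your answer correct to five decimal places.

Needing more than 5 packets ⇔ fewer than 4 successes in the first 5. With X ~ Binomial(5, 0.959), P(Y > 5) = P(X ≤ 3).
  k=0: C(5,0)·0.959^0·0.041^5 = 0.0000001
  k=1: C(5,1)·0.959^1·0.041^4 = 0.0000135
  k=2: C(5,2)·0.959^2·0.041^3 = 0.0006339
  k=3: C(5,3)·0.959^3·0.041^2 = 0.0148260
P(X ≤ 3) = 0.0154735

0.01547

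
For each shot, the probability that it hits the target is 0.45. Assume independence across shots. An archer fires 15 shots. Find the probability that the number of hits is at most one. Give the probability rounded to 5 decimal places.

X ~ Binomial(15, 0.45); P(X ≤ 1) = Σ C(15,k) p^k (1−p)^(15−k) over k:
  k=0: C(15,0)·0.45^0·0.55^15 = 0.0001275
  k=1: C(15,1)·0.45^1·0.55^14 = 0.0015645
Total = 0.0016920

0.00169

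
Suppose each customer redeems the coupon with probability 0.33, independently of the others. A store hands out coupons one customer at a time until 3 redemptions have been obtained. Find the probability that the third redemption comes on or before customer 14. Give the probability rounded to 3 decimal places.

0.890

Finishing within 14 customers ⇔ at least 3 successes in the first 14. With X ~ Binomial(14, 0.33), P(Y ≤ 14) = 1 − P(X ≤ 2).
  k=0: C(14,0)·0.33^0·0.67^14 = 0.00367
  k=1: C(14,1)·0.33^1·0.67^13 = 0.02533
  k=2: C(14,2)·0.33^2·0.67^12 = 0.08109
1 − 0.11009 = 0.88991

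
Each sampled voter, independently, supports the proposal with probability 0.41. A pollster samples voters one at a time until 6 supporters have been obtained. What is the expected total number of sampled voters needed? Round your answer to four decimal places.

14.6341

Y = total sampled voters until the sixth success; negative binomial with r=6, p=0.41.
E[Y] = r / p = 6 / 0.41 = 14.634146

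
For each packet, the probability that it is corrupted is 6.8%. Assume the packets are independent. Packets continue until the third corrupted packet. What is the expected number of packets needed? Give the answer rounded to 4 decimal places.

44.1176

Y = total packets until the third success; negative binomial with r=3, p=0.068.
E[Y] = r / p = 3 / 0.068 = 44.117647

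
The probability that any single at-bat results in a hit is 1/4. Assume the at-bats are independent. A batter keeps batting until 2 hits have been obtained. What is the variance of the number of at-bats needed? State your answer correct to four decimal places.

24.0000

Y = total at-bats until the second success; negative binomial with r=2, p=0.25.
Var(Y) = r(1−p)/p² = 2·0.75 / 0.25² = 24.000000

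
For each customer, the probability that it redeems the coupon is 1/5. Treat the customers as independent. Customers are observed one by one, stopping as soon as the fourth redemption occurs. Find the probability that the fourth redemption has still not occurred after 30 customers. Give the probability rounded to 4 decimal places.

0.1227

Needing more than 30 customers ⇔ fewer than 4 successes in the first 30. With X ~ Binomial(30, 0.20), P(Y > 30) = P(X ≤ 3).
  k=0: C(30,0)·0.20^0·0.80^30 = 0.001238
  k=1: C(30,1)·0.20^1·0.80^29 = 0.009285
  k=2: C(30,2)·0.20^2·0.80^28 = 0.033656
  k=3: C(30,3)·0.20^3·0.80^27 = 0.078532
P(X ≤ 3) = 0.122711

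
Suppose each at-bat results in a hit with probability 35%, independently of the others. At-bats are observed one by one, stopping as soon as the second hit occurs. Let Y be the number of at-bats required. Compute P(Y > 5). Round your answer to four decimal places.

0.4284

Needing more than 5 at-bats ⇔ fewer than 2 successes in the first 5. With X ~ Binomial(5, 0.35), P(Y > 5) = P(X ≤ 1).
  k=0: C(5,0)·0.35^0·0.65^5 = 0.116029
  k=1: C(5,1)·0.35^1·0.65^4 = 0.312386
P(X ≤ 1) = 0.428415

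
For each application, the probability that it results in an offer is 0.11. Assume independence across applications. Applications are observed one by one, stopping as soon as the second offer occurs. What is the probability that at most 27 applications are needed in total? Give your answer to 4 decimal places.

0.8135

Finishing within 27 applications ⇔ at least 2 successes in the first 27. With X ~ Binomial(27, 0.11), P(Y ≤ 27) = 1 − P(X ≤ 1).
  k=0: C(27,0)·0.11^0·0.89^27 = 0.043006
  k=1: C(27,1)·0.11^1·0.89^26 = 0.143515
1 − 0.186521 = 0.813479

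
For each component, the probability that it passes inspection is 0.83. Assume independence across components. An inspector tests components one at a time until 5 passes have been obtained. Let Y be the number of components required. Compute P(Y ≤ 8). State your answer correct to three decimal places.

0.967

Finishing within 8 components ⇔ at least 5 successes in the first 8. With X ~ Binomial(8, 0.83), P(Y ≤ 8) = 1 − P(X ≤ 4).
  k=0: C(8,0)·0.83^0·0.17^8 = 0.00000
  k=1: C(8,1)·0.83^1·0.17^7 = 0.00003
  k=2: C(8,2)·0.83^2·0.17^6 = 0.00047
  k=3: C(8,3)·0.83^3·0.17^5 = 0.00455
  k=4: C(8,4)·0.83^4·0.17^4 = 0.02775
1 − 0.03279 = 0.96721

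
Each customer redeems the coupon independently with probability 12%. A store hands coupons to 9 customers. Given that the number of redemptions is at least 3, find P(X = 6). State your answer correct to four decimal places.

0.0021

X ~ Binomial(9, 0.12). Want P(X=6 | X≥3) = P(X=6) / P(X≥3).
P(X=6) = C(9,6)·0.12^6·0.88^3 = 0.000171
P(X≥3) = 1 − 0.316478 − 0.388405 − 0.211857 = 0.083259
Ratio = 0.000171 / 0.083259 = 0.002053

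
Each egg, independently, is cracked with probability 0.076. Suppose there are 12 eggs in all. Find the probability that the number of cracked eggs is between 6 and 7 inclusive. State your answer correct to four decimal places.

X ~ Binomial(12, 0.076); P(6 ≤ X ≤ 7) = Σ C(12,k) p^k (1−p)^(12−k) over k:
  k=6: C(12,6)·0.076^6·0.924^6 = 0.000111
  k=7: C(12,7)·0.076^7·0.924^5 = 0.000008
Total = 0.000119

0.0001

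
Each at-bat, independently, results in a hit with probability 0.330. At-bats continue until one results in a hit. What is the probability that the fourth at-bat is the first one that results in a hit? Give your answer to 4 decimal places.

0.0993

Geometric (trials to first success), p = 0.33.
P(Y = 4) = (1−p)^3 · p = 0.30076 · 0.33 = 0.099252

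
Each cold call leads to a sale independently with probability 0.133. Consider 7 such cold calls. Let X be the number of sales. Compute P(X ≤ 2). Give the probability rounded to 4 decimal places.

0.9456

X ~ Binomial(7, 0.133); P(X ≤ 2) = Σ C(7,k) p^k (1−p)^(7−k) over k:
  k=0: C(7,0)·0.133^0·0.867^7 = 0.368242
  k=1: C(7,1)·0.133^1·0.867^6 = 0.395425
  k=2: C(7,2)·0.133^2·0.867^5 = 0.181978
Total = 0.945645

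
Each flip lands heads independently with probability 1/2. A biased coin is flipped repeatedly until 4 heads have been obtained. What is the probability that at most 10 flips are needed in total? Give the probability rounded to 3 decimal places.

0.828

Finishing within 10 flips ⇔ at least 4 successes in the first 10. With X ~ Binomial(10, 0.50), P(Y ≤ 10) = 1 − P(X ≤ 3).
  k=0: C(10,0)·0.50^0·0.50^10 = 0.00098
  k=1: C(10,1)·0.50^1·0.50^9 = 0.00977
  k=2: C(10,2)·0.50^2·0.50^8 = 0.04395
  k=3: C(10,3)·0.50^3·0.50^7 = 0.11719
1 − 0.17188 = 0.82812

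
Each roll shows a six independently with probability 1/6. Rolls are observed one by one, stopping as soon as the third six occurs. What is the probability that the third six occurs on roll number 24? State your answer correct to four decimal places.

Y = trial on which the third success occurs; negative binomial, r=3, p=0.166667.
P(Y=24) = C(23,2) · p^3 · (1−p)^21
= 253 · 0.0046296 · 0.021737 = 0.025460

0.0255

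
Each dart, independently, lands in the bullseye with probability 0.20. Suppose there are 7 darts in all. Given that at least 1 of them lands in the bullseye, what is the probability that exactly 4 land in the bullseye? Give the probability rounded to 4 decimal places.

X ~ Binomial(7, 0.20). Want P(X=4 | X≥1) = P(X=4) / P(X≥1).
P(X=4) = C(7,4)·0.20^4·0.80^3 = 0.028672
P(X≥1) = 1 − 0.209715 = 0.790285
Ratio = 0.028672 / 0.790285 = 0.036281

0.0363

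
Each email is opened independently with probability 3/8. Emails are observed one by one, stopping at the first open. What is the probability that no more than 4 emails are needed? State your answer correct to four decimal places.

0.8474

Y = number of emails to the first success; geometric, p = 0.375.
P(Y ≤ 4) = 1 − (1−p)^4 = 1 − 0.152588 = 0.847412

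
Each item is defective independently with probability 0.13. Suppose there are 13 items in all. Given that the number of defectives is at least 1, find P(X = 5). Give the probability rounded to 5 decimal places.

X ~ Binomial(13, 0.13). Want P(X=5 | X≥1) = P(X=5) / P(X≥1).
P(X=5) = C(13,5)·0.13^5·0.87^8 = 0.0156837
P(X≥1) = 1 − 0.1635876 = 0.8364124
Ratio = 0.0156837 / 0.8364124 = 0.0187512

0.01875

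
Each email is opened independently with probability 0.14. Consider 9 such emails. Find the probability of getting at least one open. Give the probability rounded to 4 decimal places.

P(at least one) = 1 − P(none) = 1 − (1 − 0.14)^9
= 1 − 0.257327 = 0.742673

0.7427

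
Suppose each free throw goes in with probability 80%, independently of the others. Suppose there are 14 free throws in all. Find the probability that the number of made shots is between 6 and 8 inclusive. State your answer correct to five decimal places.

X ~ Binomial(14, 0.80); P(6 ≤ X ≤ 8) = Σ C(14,k) p^k (1−p)^(14−k) over k:
  k=6: C(14,6)·0.80^6·0.20^8 = 0.0020153
  k=7: C(14,7)·0.80^7·0.20^7 = 0.0092127
  k=8: C(14,8)·0.80^8·0.20^6 = 0.0322445
Total = 0.0434725

0.04347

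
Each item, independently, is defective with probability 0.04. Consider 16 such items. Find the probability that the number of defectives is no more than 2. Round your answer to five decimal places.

0.97576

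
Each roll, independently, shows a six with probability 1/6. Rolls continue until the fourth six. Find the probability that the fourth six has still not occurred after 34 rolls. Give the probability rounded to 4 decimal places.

Needing more than 34 rolls ⇔ fewer than 4 successes in the first 34. With X ~ Binomial(34, 0.166667), P(Y > 34) = P(X ≤ 3).
  k=0: C(34,0)·0.166667^0·0.833333^34 = 0.002032
  k=1: C(34,1)·0.166667^1·0.833333^33 = 0.013815
  k=2: C(34,2)·0.166667^2·0.833333^32 = 0.045589
  k=3: C(34,3)·0.166667^3·0.833333^31 = 0.097257
P(X ≤ 3) = 0.158692

0.1587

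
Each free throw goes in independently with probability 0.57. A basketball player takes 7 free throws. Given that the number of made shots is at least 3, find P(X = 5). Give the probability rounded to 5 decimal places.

X ~ Binomial(7, 0.57). Want P(X=5 | X≥3) = P(X=5) / P(X≥3).
P(X=5) = C(7,5)·0.57^5·0.43^2 = 0.2336310
P(X≥3) = 1 − 0.0027182 − 0.0252222 − 0.1003024 = 0.8717572
Ratio = 0.2336310 / 0.8717572 = 0.2680001

0.26800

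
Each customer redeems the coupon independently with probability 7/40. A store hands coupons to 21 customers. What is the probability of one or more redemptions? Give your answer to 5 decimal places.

0.98240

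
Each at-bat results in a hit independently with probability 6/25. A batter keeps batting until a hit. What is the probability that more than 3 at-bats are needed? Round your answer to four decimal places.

Y = number of at-bats to the first success; geometric, p = 0.24.
P(Y > 3) = P(first 3 all fail) = (1−p)^3 = 0.438976

0.4390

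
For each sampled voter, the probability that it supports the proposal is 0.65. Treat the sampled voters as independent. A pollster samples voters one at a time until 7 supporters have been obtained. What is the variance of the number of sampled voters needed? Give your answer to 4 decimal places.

Y = total sampled voters until the seventh success; negative binomial with r=7, p=0.65.
Var(Y) = r(1−p)/p² = 7·0.35 / 0.65² = 5.798817

5.7988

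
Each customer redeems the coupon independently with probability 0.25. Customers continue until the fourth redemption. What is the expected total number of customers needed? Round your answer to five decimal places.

Y = total customers until the fourth success; negative binomial with r=4, p=0.25.
E[Y] = r / p = 4 / 0.25 = 16.0000000

16.00000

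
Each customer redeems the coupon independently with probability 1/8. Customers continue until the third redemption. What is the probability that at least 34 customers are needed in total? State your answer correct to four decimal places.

0.2011

Needing more than 33 customers ⇔ fewer than 3 successes in the first 33. With X ~ Binomial(33, 0.125), P(Y > 33) = P(X ≤ 2).
  k=0: C(33,0)·0.125^0·0.875^33 = 0.012197
  k=1: C(33,1)·0.125^1·0.875^32 = 0.057502
  k=2: C(33,2)·0.125^2·0.875^31 = 0.131433
P(X ≤ 2) = 0.201132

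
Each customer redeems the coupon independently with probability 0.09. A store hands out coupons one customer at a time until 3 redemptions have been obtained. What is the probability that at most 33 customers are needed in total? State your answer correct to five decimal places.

0.58043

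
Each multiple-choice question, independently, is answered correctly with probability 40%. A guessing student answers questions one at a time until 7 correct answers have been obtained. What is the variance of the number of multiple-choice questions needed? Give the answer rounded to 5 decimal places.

26.25000

Y = total multiple-choice questions until the seventh success; negative binomial with r=7, p=0.40.
Var(Y) = r(1−p)/p² = 7·0.60 / 0.40² = 26.2500000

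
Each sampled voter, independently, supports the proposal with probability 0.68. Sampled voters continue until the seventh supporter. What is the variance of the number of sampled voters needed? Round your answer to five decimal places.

Y = total sampled voters until the seventh success; negative binomial with r=7, p=0.68.
Var(Y) = r(1−p)/p² = 7·0.32 / 0.68² = 4.8442907

4.84429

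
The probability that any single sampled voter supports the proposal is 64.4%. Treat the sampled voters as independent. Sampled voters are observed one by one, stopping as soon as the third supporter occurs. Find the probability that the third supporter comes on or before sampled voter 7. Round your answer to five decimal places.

0.94030

Finishing within 7 sampled voters ⇔ at least 3 successes in the first 7. With X ~ Binomial(7, 0.644), P(Y ≤ 7) = 1 − P(X ≤ 2).
  k=0: C(7,0)·0.644^0·0.356^7 = 0.0007247
  k=1: C(7,1)·0.644^1·0.356^6 = 0.0091766
  k=2: C(7,2)·0.644^2·0.356^5 = 0.0498013
1 − 0.0597027 = 0.9402973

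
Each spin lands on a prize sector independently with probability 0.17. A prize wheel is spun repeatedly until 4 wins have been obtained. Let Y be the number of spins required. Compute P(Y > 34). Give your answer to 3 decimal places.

Needing more than 34 spins ⇔ fewer than 4 successes in the first 34. With X ~ Binomial(34, 0.17), P(Y > 34) = P(X ≤ 3).
  k=0: C(34,0)·0.17^0·0.83^34 = 0.00177
  k=1: C(34,1)·0.17^1·0.83^33 = 0.01235
  k=2: C(34,2)·0.17^2·0.83^32 = 0.04172
  k=3: C(34,3)·0.17^3·0.83^31 = 0.09115
P(X ≤ 3) = 0.14699

0.147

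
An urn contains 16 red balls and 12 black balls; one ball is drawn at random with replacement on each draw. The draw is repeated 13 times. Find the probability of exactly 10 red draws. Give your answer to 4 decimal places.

0.0836

X ~ Binomial(n=13, p=0.571429).
P(X=10) = C(13,10) · p^10 · (1−p)^3
= 286 · 0.0037121 · 0.078717 = 0.083571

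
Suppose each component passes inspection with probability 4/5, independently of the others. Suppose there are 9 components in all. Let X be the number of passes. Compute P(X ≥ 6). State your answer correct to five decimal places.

X ~ Binomial(9, 0.80); P(X ≥ 6) = Σ C(9,k) p^k (1−p)^(9−k) over k:
  k=6: C(9,6)·0.80^6·0.20^3 = 0.1761608
  k=7: C(9,7)·0.80^7·0.20^2 = 0.3019899
  k=8: C(9,8)·0.80^8·0.20^1 = 0.3019899
  k=9: C(9,9)·0.80^9·0.20^0 = 0.1342177
Total = 0.9143583

0.91436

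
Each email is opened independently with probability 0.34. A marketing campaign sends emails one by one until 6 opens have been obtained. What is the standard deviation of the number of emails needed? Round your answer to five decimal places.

Y = total emails until the sixth success; negative binomial with r=6, p=0.34.
SD(Y) = √[r(1−p)/p²] = √(34.2560554) = 5.8528673

5.85287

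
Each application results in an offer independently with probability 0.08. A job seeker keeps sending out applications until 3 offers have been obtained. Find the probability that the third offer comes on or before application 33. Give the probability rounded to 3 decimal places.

Finishing within 33 applications ⇔ at least 3 successes in the first 33. With X ~ Binomial(33, 0.08), P(Y ≤ 33) = 1 − P(X ≤ 2).
  k=0: C(33,0)·0.08^0·0.92^33 = 0.06383
  k=1: C(33,1)·0.08^1·0.92^32 = 0.18315
  k=2: C(33,2)·0.08^2·0.92^31 = 0.25482
1 − 0.50180 = 0.49820

0.498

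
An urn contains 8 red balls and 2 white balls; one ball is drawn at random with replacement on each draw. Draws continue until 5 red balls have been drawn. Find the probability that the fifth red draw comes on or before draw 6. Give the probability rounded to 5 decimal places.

Finishing within 6 draws ⇔ at least 5 successes in the first 6. With X ~ Binomial(6, 0.80), P(Y ≤ 6) = 1 − P(X ≤ 4).
  k=0: C(6,0)·0.80^0·0.20^6 = 0.0000640
  k=1: C(6,1)·0.80^1·0.20^5 = 0.0015360
  k=2: C(6,2)·0.80^2·0.20^4 = 0.0153600
  k=3: C(6,3)·0.80^3·0.20^3 = 0.0819200
  k=4: C(6,4)·0.80^4·0.20^2 = 0.2457600
1 − 0.3446400 = 0.6553600

0.65536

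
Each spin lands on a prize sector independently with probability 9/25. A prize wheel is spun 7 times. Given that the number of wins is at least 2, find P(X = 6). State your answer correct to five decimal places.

0.01246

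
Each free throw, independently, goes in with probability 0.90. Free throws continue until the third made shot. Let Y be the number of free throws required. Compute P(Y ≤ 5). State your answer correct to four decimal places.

Finishing within 5 free throws ⇔ at least 3 successes in the first 5. With X ~ Binomial(5, 0.90), P(Y ≤ 5) = 1 − P(X ≤ 2).
  k=0: C(5,0)·0.90^0·0.10^5 = 0.000010
  k=1: C(5,1)·0.90^1·0.10^4 = 0.000450
  k=2: C(5,2)·0.90^2·0.10^3 = 0.008100
1 − 0.008560 = 0.991440

0.9914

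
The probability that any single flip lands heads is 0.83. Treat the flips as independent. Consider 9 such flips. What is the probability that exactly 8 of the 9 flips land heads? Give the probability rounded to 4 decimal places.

X ~ Binomial(n=9, p=0.83).
P(X=8) = C(9,8) · p^8 · (1−p)^1
= 9 · 0.22523 · 0.17 = 0.344601

0.3446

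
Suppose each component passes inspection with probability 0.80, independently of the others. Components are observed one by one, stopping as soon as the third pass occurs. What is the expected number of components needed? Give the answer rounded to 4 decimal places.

Y = total components until the third success; negative binomial with r=3, p=0.80.
E[Y] = r / p = 3 / 0.80 = 3.750000

3.7500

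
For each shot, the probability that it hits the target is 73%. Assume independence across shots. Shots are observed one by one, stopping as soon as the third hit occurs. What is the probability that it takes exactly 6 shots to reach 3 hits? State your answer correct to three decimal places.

0.077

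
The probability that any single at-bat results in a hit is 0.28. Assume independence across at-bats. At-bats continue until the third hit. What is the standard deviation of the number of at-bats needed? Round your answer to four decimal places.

Y = total at-bats until the third success; negative binomial with r=3, p=0.28.
SD(Y) = √[r(1−p)/p²] = √(27.551020) = 5.248907

5.2489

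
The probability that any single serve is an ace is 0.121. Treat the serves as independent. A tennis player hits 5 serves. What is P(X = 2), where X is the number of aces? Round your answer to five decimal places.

X ~ Binomial(n=5, p=0.121).
P(X=2) = C(5,2) · p^2 · (1−p)^3
= 10 · 0.014641 · 0.67915 = 0.0994346

0.09943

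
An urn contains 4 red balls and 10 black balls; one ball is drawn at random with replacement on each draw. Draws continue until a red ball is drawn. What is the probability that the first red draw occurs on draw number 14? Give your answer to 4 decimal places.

0.0036

Geometric (trials to first success), p = 0.285714.
P(Y = 14) = (1−p)^13 · p = 0.012599 · 0.285714 = 0.003600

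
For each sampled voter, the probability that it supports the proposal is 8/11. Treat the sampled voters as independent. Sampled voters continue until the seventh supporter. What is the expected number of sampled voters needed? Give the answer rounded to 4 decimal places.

9.6250

Y = total sampled voters until the seventh success; negative binomial with r=7, p=0.727273.
E[Y] = r / p = 7 / 0.727273 = 9.625000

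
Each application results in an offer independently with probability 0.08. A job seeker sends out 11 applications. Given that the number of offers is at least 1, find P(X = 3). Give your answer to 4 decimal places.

0.0722

X ~ Binomial(11, 0.08). Want P(X=3 | X≥1) = P(X=3) / P(X≥1).
P(X=3) = C(11,3)·0.08^3·0.92^8 = 0.043357
P(X≥1) = 1 − 0.399637 = 0.600363
Ratio = 0.043357 / 0.600363 = 0.072218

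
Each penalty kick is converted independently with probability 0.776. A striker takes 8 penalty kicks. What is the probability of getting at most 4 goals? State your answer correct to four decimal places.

0.0810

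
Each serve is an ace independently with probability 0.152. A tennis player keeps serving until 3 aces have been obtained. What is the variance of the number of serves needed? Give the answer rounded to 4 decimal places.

Y = total serves until the third success; negative binomial with r=3, p=0.152.
Var(Y) = r(1−p)/p² = 3·0.848 / 0.152² = 110.110803

110.1108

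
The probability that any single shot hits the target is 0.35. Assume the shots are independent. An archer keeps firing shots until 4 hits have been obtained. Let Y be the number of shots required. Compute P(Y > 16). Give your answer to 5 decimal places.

Needing more than 16 shots ⇔ fewer than 4 successes in the first 16. With X ~ Binomial(16, 0.35), P(Y > 16) = P(X ≤ 3).
  k=0: C(16,0)·0.35^0·0.65^16 = 0.0010153
  k=1: C(16,1)·0.35^1·0.65^15 = 0.0087476
  k=2: C(16,2)·0.35^2·0.65^14 = 0.0353268
  k=3: C(16,3)·0.35^3·0.65^13 = 0.0887699
P(X ≤ 3) = 0.1338597

0.13386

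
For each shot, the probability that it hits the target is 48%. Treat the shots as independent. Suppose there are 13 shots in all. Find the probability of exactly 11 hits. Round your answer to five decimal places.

X ~ Binomial(n=13, p=0.48).
P(X=11) = C(13,11) · p^11 · (1−p)^2
= 78 · 0.00031164 · 0.2704 = 0.0065729

0.00657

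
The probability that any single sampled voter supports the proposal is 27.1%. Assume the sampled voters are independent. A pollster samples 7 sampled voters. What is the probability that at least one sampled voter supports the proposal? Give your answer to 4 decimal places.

0.8906

P(at least one) = 1 − P(none) = 1 − (1 − 0.271)^7
= 1 − 0.109419 = 0.890581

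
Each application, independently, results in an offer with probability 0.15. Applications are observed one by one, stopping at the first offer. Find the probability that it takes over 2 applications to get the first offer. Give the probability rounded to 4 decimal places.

Y = number of applications to the first success; geometric, p = 0.15.
P(Y > 2) = P(first 2 all fail) = (1−p)^2 = 0.722500

0.7225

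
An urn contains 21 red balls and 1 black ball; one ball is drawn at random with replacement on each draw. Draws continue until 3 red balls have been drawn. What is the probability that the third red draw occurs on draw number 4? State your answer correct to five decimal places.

Y = trial on which the third success occurs; negative binomial, r=3, p=0.954545.
P(Y=4) = C(3,2) · p^3 · (1−p)^1
= 3 · 0.86974 · 0.045455 = 0.1186010

0.11860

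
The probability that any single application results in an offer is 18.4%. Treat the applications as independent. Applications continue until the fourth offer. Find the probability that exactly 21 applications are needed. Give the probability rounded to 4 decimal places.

Y = trial on which the fourth success occurs; negative binomial, r=4, p=0.184.
P(Y=21) = C(20,3) · p^4 · (1−p)^17
= 1140 · 0.0011462 · 0.031531 = 0.041201

0.0412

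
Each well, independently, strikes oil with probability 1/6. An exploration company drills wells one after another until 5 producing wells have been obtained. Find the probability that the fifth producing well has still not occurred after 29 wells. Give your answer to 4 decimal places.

0.4564

Needing more than 29 wells ⇔ fewer than 5 successes in the first 29. With X ~ Binomial(29, 0.166667), P(Y > 29) = P(X ≤ 4).
  k=0: C(29,0)·0.166667^0·0.833333^29 = 0.005055
  k=1: C(29,1)·0.166667^1·0.833333^28 = 0.029321
  k=2: C(29,2)·0.166667^2·0.833333^27 = 0.082097
  k=3: C(29,3)·0.166667^3·0.833333^26 = 0.147775
  k=4: C(29,4)·0.166667^4·0.833333^25 = 0.192108
P(X ≤ 4) = 0.456357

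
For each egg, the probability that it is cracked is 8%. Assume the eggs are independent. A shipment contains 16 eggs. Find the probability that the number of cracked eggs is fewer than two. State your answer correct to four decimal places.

0.6299

X ~ Binomial(16, 0.08); P(X ≤ 1) = Σ C(16,k) p^k (1−p)^(16−k) over k:
  k=0: C(16,0)·0.08^0·0.92^16 = 0.263394
  k=1: C(16,1)·0.08^1·0.92^15 = 0.366461
Total = 0.629854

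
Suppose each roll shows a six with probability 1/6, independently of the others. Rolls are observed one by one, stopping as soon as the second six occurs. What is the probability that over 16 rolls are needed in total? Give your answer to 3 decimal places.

0.227

Needing more than 16 rolls ⇔ fewer than 2 successes in the first 16. With X ~ Binomial(16, 0.166667), P(Y > 16) = P(X ≤ 1).
  k=0: C(16,0)·0.166667^0·0.833333^16 = 0.05409
  k=1: C(16,1)·0.166667^1·0.833333^15 = 0.17308
P(X ≤ 1) = 0.22717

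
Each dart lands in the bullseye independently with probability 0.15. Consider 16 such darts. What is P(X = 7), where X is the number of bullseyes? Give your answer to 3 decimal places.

0.005

X ~ Binomial(n=16, p=0.15).
P(X=7) = C(16,7) · p^7 · (1−p)^9
= 11440 · 1.7086e-06 · 0.23162 = 0.00453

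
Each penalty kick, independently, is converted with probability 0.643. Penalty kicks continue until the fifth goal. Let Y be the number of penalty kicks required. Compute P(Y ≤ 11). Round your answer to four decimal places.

0.9443

Finishing within 11 penalty kicks ⇔ at least 5 successes in the first 11. With X ~ Binomial(11, 0.643), P(Y ≤ 11) = 1 − P(X ≤ 4).
  k=0: C(11,0)·0.643^0·0.357^11 = 0.000012
  k=1: C(11,1)·0.643^1·0.357^10 = 0.000238
  k=2: C(11,2)·0.643^2·0.357^9 = 0.002142
  k=3: C(11,3)·0.643^3·0.357^8 = 0.011573
  k=4: C(11,4)·0.643^4·0.357^7 = 0.041690
1 − 0.055656 = 0.944344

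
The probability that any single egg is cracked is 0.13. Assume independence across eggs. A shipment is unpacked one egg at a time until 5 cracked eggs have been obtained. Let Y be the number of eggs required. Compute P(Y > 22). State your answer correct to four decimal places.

0.8515

Needing more than 22 eggs ⇔ fewer than 5 successes in the first 22. With X ~ Binomial(22, 0.13), P(Y > 22) = P(X ≤ 4).
  k=0: C(22,0)·0.13^0·0.87^22 = 0.046711
  k=1: C(22,1)·0.13^1·0.87^21 = 0.153557
  k=2: C(22,2)·0.13^2·0.87^20 = 0.240926
  k=3: C(22,3)·0.13^3·0.87^19 = 0.240003
  k=4: C(22,4)·0.13^4·0.87^18 = 0.170347
P(X ≤ 4) = 0.851545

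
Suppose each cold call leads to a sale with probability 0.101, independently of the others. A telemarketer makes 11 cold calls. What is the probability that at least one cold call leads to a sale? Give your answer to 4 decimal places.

0.6900

P(at least one) = 1 − P(none) = 1 − (1 − 0.101)^11
= 1 − 0.309996 = 0.690004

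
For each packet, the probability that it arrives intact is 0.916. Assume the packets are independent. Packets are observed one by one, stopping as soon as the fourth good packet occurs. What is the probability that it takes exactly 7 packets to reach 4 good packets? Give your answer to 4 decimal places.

Y = trial on which the fourth success occurs; negative binomial, r=4, p=0.916.
P(Y=7) = C(6,3) · p^4 · (1−p)^3
= 20 · 0.70401 · 0.0005927 = 0.008345

0.0083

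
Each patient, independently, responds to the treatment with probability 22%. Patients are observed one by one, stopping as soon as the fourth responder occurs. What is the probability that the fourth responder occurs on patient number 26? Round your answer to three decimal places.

Y = trial on which the fourth success occurs; negative binomial, r=4, p=0.22.
P(Y=26) = C(25,3) · p^4 · (1−p)^22
= 2300 · 0.0023426 · 0.0042275 = 0.02278

0.023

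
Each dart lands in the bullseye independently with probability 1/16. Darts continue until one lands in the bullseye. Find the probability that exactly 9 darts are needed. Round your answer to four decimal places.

0.0373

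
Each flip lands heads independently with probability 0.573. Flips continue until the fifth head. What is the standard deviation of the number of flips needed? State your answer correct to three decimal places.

2.550

Y = total flips until the fifth success; negative binomial with r=5, p=0.573.
SD(Y) = √[r(1−p)/p²] = √(6.50262) = 2.55002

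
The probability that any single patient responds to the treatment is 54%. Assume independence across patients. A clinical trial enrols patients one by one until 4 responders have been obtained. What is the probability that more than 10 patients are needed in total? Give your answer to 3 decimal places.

Needing more than 10 patients ⇔ fewer than 4 successes in the first 10. With X ~ Binomial(10, 0.54), P(Y > 10) = P(X ≤ 3).
  k=0: C(10,0)·0.54^0·0.46^10 = 0.00042
  k=1: C(10,1)·0.54^1·0.46^9 = 0.00498
  k=2: C(10,2)·0.54^2·0.46^8 = 0.02631
  k=3: C(10,3)·0.54^3·0.46^7 = 0.08235
P(X ≤ 3) = 0.11406

0.114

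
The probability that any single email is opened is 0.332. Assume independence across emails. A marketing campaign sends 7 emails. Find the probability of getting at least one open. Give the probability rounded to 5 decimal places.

0.94065

P(at least one) = 1 − P(none) = 1 − (1 − 0.332)^7
= 1 − 0.0593520 = 0.9406480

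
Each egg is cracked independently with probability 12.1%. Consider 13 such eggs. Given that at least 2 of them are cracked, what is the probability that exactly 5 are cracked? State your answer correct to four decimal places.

0.0249

X ~ Binomial(13, 0.121). Want P(X=5 | X≥2) = P(X=5) / P(X≥2).
P(X=5) = C(13,5)·0.121^5·0.879^8 = 0.011896
P(X≥2) = 1 − 0.187006 − 0.334653 = 0.478341
Ratio = 0.011896 / 0.478341 = 0.024870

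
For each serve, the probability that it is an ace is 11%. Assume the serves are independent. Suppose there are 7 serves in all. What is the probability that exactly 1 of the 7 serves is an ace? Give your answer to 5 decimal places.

X ~ Binomial(n=7, p=0.11).
P(X=1) = C(7,1) · p^1 · (1−p)^6
= 7 · 0.11 · 0.49698 = 0.3826756

0.38268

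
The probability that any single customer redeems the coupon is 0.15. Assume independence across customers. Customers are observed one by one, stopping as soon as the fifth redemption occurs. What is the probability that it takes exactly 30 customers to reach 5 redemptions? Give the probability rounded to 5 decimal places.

0.03102

Y = trial on which the fifth success occurs; negative binomial, r=5, p=0.15.
P(Y=30) = C(29,4) · p^5 · (1−p)^25
= 23751 · 7.5937e-05 · 0.017198 = 0.0310178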